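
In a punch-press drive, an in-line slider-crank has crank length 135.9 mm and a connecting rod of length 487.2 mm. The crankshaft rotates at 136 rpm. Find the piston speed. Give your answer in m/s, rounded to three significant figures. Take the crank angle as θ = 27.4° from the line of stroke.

1.11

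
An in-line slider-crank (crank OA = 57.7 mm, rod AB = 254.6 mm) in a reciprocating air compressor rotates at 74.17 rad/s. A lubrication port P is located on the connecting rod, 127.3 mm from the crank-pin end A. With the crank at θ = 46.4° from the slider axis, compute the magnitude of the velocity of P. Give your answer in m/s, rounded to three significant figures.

ω = 74.17 rad/s.  Crank-pin speed |V_A| = rω = 4.2796 m/s, perpendicular to OA.
Rod angle: sinφ = −(r/L) sinθ ⇒ φ = -9.446°; ω_rod = −rω cosθ/√(L²−r²sin²θ) = -11.751 rad/s.
V_P = V_A + ω_rod × AP, with AP = 0.1273 m along the rod.
Components: V_Px = −rω sinθ − a·ω_rod·sinφ = -3.3447 m/s;  V_Py = rω cosθ + a·ω_rod·cosφ = +1.4757 m/s.
|V_P| = √(V_Px² + V_Py²) = 3.6557 m/s.

3.66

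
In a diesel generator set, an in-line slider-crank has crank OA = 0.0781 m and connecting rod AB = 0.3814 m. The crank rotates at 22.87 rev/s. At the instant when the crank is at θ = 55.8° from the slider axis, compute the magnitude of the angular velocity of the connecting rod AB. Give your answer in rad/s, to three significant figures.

16.8

ω = 143.7 rad/s (converted from 22.87 rev/s).
The rod makes angle φ with the slider axis where L sinφ = r sinθ; differentiating, L cosφ·φ̇ = r ω cosθ.
L cosφ = √(L² − r² sin²θ) = 0.37589 m.
|ω_rod| = r ω |cosθ| / √(L² − r² sin²θ) = 0.0781·143.7·0.56208/0.37589 = 16.782 rad/s.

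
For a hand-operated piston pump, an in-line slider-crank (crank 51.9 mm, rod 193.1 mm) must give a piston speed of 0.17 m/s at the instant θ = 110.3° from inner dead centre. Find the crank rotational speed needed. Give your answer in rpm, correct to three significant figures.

36.9

For an in-line slider-crank, |v_piston| = rω|sinθ|·[1 + r cosθ/√(L² − r² sin²θ)].
With r = 0.0519 m, L = 0.1931 m, θ = 110.3°: the bracketed kinematic factor |dx/dθ| = 0.043986 m.
ω = v/|dx/dθ| = 0.17/0.043986 = 3.8649 rad/s.
N = 60ω/(2π) = 36.907 rpm.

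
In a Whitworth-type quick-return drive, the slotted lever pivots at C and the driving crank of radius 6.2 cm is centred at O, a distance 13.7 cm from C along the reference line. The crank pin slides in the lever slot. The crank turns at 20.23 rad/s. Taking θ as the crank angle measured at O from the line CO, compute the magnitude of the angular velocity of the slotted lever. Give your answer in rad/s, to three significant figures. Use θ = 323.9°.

5.96

ω = 20.23 rad/s
Crank pin A relative to C: A = (d + r cosθ, r sinθ); lever angle φ = atan2(r sinθ, d + r cosθ).
Differentiating tanφ: φ̇ = rω(d cosθ + r)/(d² + r² + 2dr cosθ).
d² + r² + 2dr cosθ = |CA|² = 0.0363391 m²;  d cosθ + r = +0.17269 m.
|ω_lever| = |0.062·20.23·+0.17269| / 0.0363391 = 5.9606 rad/s.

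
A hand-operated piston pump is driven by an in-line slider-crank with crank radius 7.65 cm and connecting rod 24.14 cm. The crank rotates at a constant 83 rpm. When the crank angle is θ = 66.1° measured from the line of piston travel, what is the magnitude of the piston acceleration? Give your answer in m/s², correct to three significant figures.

1.08

ω = 2π·83/60 = 8.692 rad/s
x(θ) = r cosθ + √(L² − r² sin²θ); with ω constant, a = ω²·d²x/dθ².
d²x/dθ² = −r cosθ − r²(cos2θ)/√u − r⁴ sin²2θ/(4u^{3/2}),  u = L² − r² sin²θ = 0.0533823 m².
Substituting r = 0.0765 m, L = 0.2414 m, θ = 66.1°: d²x/dθ² = -0.01436 m.
a = ω²·d²x/dθ² = (8.692)²·(-0.01436) = -1.0848 m/s²;  |a| = 1.0848 m/s².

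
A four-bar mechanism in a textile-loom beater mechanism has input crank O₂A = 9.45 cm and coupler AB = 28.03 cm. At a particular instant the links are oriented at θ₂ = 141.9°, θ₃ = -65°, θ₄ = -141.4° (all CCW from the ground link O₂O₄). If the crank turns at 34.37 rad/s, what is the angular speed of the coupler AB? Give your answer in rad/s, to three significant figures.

ω₂ = 34.37 rad/s
Differentiating the loop-closure r₂e^{iθ₂}+r₃e^{iθ₃}=r₁+r₄e^{iθ₄} gives r₂ω₂e^{iθ₂}+r₃ω₃e^{iθ₃}=r₄ω₄e^{iθ₄}.
Eliminating the other unknown: ω₃ = r₂ω₂ sin(θ₄−θ₂) / [r₃ sin(θ₃−θ₄)].
Numerator sine = +0.97318; denominator sine = +0.97196.
Result = 0.0945·34.37·(+0.97318) / (0.2803·(+0.97196)) = +11.602 rad/s; magnitude 11.602 rad/s.

11.6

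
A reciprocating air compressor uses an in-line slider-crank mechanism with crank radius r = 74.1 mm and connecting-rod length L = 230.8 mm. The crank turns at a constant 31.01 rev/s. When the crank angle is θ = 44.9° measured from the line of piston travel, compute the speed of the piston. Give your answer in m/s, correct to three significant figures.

12.6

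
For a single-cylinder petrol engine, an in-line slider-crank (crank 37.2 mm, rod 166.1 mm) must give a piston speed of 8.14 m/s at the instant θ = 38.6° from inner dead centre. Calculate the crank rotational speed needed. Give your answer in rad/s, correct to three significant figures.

298

For an in-line slider-crank, |v_piston| = rω|sinθ|·[1 + r cosθ/√(L² − r² sin²θ)].
With r = 0.0372 m, L = 0.1661 m, θ = 38.6°: the bracketed kinematic factor |dx/dθ| = 0.027311 m.
ω = v/|dx/dθ| = 8.14/0.027311 = 298.05 rad/s.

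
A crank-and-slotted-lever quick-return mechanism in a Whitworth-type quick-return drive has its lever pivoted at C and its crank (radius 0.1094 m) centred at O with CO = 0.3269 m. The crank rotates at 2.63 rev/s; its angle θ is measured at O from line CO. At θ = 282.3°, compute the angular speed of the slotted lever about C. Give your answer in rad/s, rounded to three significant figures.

ω = 16.52 rad/s (from 2.63 rev/s).
Crank pin A relative to C: A = (d + r cosθ, r sinθ); lever angle φ = atan2(r sinθ, d + r cosθ).
Differentiating tanφ: φ̇ = rω(d cosθ + r)/(d² + r² + 2dr cosθ).
d² + r² + 2dr cosθ = |CA|² = 0.134069 m²;  d cosθ + r = +0.17904 m.
|ω_lever| = |0.1094·16.52·+0.17904| / 0.134069 = 2.4142 rad/s.

2.41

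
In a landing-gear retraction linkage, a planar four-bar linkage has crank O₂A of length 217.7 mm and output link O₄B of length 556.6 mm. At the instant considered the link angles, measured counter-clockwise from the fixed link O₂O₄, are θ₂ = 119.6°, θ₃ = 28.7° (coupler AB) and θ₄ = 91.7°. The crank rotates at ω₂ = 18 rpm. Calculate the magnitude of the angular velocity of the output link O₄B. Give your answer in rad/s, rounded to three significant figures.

0.827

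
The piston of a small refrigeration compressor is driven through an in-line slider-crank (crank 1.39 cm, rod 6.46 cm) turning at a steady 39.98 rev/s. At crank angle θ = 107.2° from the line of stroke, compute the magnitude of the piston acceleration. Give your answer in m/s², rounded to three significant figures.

ω = 2π·40 = 251.2 rad/s
x(θ) = r cosθ + √(L² − r² sin²θ); with ω constant, a = ω²·d²x/dθ².
d²x/dθ² = −r cosθ − r²(cos2θ)/√u − r⁴ sin²2θ/(4u^{3/2}),  u = L² − r² sin²θ = 0.00399684 m².
Substituting r = 0.0139 m, L = 0.0646 m, θ = 107.2°: d²x/dθ² = +0.0066202 m.
a = ω²·d²x/dθ² = (251.2)²·(+0.0066202) = +417.75 m/s²;  |a| = 417.75 m/s².

418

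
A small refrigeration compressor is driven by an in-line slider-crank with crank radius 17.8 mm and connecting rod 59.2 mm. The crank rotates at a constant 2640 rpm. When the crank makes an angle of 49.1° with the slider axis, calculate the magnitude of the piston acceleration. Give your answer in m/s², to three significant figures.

841

ω = 2π·2640/60 = 276.5 rad/s
x(θ) = r cosθ + √(L² − r² sin²θ); with ω constant, a = ω²·d²x/dθ².
d²x/dθ² = −r cosθ − r²(cos2θ)/√u − r⁴ sin²2θ/(4u^{3/2}),  u = L² − r² sin²θ = 0.00332362 m².
Substituting r = 0.0178 m, L = 0.0592 m, θ = 49.1°: d²x/dθ² = -0.010999 m.
a = ω²·d²x/dθ² = (276.5)²·(-0.010999) = -840.64 m/s²;  |a| = 840.64 m/s².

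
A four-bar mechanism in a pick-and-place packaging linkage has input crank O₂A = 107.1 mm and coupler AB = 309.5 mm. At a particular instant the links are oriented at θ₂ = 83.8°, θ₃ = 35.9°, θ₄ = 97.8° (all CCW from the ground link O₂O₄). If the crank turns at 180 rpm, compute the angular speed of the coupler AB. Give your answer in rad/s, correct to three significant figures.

1.79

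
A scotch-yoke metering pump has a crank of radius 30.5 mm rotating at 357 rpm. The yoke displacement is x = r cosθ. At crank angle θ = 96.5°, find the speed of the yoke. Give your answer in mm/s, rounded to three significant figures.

1130

ω = 37.38 rad/s (from 357 rpm).
x = r cosθ ⇒ ẋ = −rω sinθ.
|v| = rω|sinθ| = 0.0305·37.38·|sin 96.5°| = 1.1329 m/s = 1132.9 mm/s.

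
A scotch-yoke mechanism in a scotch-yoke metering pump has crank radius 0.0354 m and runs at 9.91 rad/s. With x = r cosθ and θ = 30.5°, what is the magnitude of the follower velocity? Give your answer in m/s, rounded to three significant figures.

0.178

ω = 9.91 rad/s
x = r cosθ ⇒ ẋ = −rω sinθ.
|v| = rω|sinθ| = 0.0354·9.91·|sin 30.5°| = 0.17805 m/s.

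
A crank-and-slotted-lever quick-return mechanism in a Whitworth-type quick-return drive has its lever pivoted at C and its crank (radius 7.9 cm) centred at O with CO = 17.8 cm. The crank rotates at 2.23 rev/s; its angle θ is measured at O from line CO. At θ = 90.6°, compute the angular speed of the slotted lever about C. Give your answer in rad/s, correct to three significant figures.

ω = 14.01 rad/s (from 2.23 rev/s).
Crank pin A relative to C: A = (d + r cosθ, r sinθ); lever angle φ = atan2(r sinθ, d + r cosθ).
Differentiating tanφ: φ̇ = rω(d cosθ + r)/(d² + r² + 2dr cosθ).
d² + r² + 2dr cosθ = |CA|² = 0.0376305 m²;  d cosθ + r = +0.077136 m.
|ω_lever| = |0.079·14.01·+0.077136| / 0.0376305 = 2.269 rad/s.

2.27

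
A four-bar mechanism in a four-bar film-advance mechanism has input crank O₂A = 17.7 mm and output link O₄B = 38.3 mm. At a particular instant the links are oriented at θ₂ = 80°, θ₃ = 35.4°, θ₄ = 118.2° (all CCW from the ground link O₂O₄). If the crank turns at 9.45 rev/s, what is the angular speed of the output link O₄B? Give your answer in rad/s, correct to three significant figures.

ω₂ = 59.38 rad/s (from 9.45 rev/s).
Differentiating the loop-closure r₂e^{iθ₂}+r₃e^{iθ₃}=r₁+r₄e^{iθ₄} gives r₂ω₂e^{iθ₂}+r₃ω₃e^{iθ₃}=r₄ω₄e^{iθ₄}.
Eliminating the other unknown: ω₄ = r₂ω₂ sin(θ₂−θ₃) / [r₄ sin(θ₄−θ₃)].
Numerator sine = +0.70215; denominator sine = +0.99211.
Result = 0.0177·59.38·(+0.70215) / (0.0383·(+0.99211)) = +19.42 rad/s; magnitude 19.42 rad/s.

19.4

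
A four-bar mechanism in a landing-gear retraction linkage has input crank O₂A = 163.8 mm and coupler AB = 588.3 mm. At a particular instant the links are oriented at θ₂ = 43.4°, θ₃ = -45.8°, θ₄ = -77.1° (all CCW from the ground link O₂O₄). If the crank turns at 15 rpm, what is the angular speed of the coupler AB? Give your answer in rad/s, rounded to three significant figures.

0.725

ω₂ = 1.571 rad/s (from 15 rpm).
Differentiating the loop-closure r₂e^{iθ₂}+r₃e^{iθ₃}=r₁+r₄e^{iθ₄} gives r₂ω₂e^{iθ₂}+r₃ω₃e^{iθ₃}=r₄ω₄e^{iθ₄}.
Eliminating the other unknown: ω₃ = r₂ω₂ sin(θ₄−θ₂) / [r₃ sin(θ₃−θ₄)].
Numerator sine = -0.86163; denominator sine = +0.51952.
Result = 0.1638·1.571·(-0.86163) / (0.5883·(+0.51952)) = -0.72536 rad/s; magnitude 0.72536 rad/s.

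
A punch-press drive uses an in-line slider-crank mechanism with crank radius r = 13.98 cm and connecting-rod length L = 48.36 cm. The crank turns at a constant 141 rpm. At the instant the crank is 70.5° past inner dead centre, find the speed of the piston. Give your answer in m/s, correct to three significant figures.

ω = 2π·141/60 = 14.77 rad/s
For an in-line slider-crank, x = r cosθ + √(L² − r² sin²θ), so v = −rω sinθ·[1 + r cosθ/√(L² − r² sin²θ)].
With r = 0.1398 m, L = 0.4836 m, θ = 70.5°: √(L² − r² sin²θ) = 0.4653 m.
v = −0.1398·14.77·0.94264·[1 + 0.1398·0.33381/0.4653] = -2.141 m/s.
|v| = 2.141 m/s.

2.14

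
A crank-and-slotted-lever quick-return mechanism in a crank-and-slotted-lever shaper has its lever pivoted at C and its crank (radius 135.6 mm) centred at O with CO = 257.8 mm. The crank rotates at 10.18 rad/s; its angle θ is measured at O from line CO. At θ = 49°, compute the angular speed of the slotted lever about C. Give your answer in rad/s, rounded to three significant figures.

3.22

ω = 10.18 rad/s
Crank pin A relative to C: A = (d + r cosθ, r sinθ); lever angle φ = atan2(r sinθ, d + r cosθ).
Differentiating tanφ: φ̇ = rω(d cosθ + r)/(d² + r² + 2dr cosθ).
d² + r² + 2dr cosθ = |CA|² = 0.130717 m²;  d cosθ + r = +0.30473 m.
|ω_lever| = |0.1356·10.18·+0.30473| / 0.130717 = 3.2181 rad/s.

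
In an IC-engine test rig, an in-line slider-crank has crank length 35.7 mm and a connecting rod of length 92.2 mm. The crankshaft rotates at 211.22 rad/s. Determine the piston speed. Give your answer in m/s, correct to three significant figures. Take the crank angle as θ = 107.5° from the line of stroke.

6.29

ω = 211.2 rad/s
For an in-line slider-crank, x = r cosθ + √(L² − r² sin²θ), so v = −rω sinθ·[1 + r cosθ/√(L² − r² sin²θ)].
With r = 0.0357 m, L = 0.0922 m, θ = 107.5°: √(L² − r² sin²θ) = 0.085683 m.
v = −0.0357·211.2·0.95372·[1 + 0.0357·-0.30071/0.085683] = -6.2905 m/s.
|v| = 6.2905 m/s.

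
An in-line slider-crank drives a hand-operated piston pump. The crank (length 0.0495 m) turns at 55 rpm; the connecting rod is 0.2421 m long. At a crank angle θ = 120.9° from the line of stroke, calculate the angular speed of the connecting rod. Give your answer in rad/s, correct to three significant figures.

0.614

ω = 5.76 rad/s (converted from 55 rpm).
The rod makes angle φ with the slider axis where L sinφ = r sinθ; differentiating, L cosφ·φ̇ = r ω cosθ.
L cosφ = √(L² − r² sin²θ) = 0.23835 m.
|ω_rod| = r ω |cosθ| / √(L² − r² sin²θ) = 0.0495·5.76·0.51354/0.23835 = 0.61428 rad/s.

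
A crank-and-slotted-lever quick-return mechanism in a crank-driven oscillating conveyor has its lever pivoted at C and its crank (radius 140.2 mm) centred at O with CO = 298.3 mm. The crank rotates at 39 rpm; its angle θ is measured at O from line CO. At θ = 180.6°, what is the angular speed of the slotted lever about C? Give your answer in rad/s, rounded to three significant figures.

3.62

ω = 4.084 rad/s (from 39 rpm).
Crank pin A relative to C: A = (d + r cosθ, r sinθ); lever angle φ = atan2(r sinθ, d + r cosθ).
Differentiating tanφ: φ̇ = rω(d cosθ + r)/(d² + r² + 2dr cosθ).
d² + r² + 2dr cosθ = |CA|² = 0.0250002 m²;  d cosθ + r = -0.15808 m.
|ω_lever| = |0.1402·4.084·-0.15808| / 0.0250002 = 3.6206 rad/s.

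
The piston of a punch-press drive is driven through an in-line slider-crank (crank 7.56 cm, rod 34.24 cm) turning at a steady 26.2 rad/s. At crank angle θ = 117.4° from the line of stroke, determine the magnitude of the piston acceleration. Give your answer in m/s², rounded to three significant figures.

ω = 26.2 rad/s
x(θ) = r cosθ + √(L² − r² sin²θ); with ω constant, a = ω²·d²x/dθ².
d²x/dθ² = −r cosθ − r²(cos2θ)/√u − r⁴ sin²2θ/(4u^{3/2}),  u = L² − r² sin²θ = 0.112733 m².
Substituting r = 0.0756 m, L = 0.3424 m, θ = 117.4°: d²x/dθ² = +0.044459 m.
a = ω²·d²x/dθ² = (26.2)²·(+0.044459) = +30.519 m/s²;  |a| = 30.519 m/s².

30.5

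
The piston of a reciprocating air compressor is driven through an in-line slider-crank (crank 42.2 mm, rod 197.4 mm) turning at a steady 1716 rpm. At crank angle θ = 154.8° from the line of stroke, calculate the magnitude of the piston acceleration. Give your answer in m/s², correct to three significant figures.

1040

ω = 2π·1716/60 = 179.7 rad/s
x(θ) = r cosθ + √(L² − r² sin²θ); with ω constant, a = ω²·d²x/dθ².
d²x/dθ² = −r cosθ − r²(cos2θ)/√u − r⁴ sin²2θ/(4u^{3/2}),  u = L² − r² sin²θ = 0.0386439 m².
Substituting r = 0.0422 m, L = 0.1974 m, θ = 154.8°: d²x/dθ² = +0.032347 m.
a = ω²·d²x/dθ² = (179.7)²·(+0.032347) = +1044.6 m/s²;  |a| = 1044.6 m/s².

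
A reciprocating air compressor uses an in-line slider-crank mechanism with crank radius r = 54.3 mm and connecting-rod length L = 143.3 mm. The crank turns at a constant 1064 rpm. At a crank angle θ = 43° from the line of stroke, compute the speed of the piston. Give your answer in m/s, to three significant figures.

ω = 2π·1064/60 = 111.4 rad/s
For an in-line slider-crank, x = r cosθ + √(L² − r² sin²θ), so v = −rω sinθ·[1 + r cosθ/√(L² − r² sin²θ)].
With r = 0.0543 m, L = 0.1433 m, θ = 43°: √(L² − r² sin²θ) = 0.13843 m.
v = −0.0543·111.4·0.68200·[1 + 0.0543·0.73135/0.13843] = -5.3099 m/s.
|v| = 5.3099 m/s.

5.31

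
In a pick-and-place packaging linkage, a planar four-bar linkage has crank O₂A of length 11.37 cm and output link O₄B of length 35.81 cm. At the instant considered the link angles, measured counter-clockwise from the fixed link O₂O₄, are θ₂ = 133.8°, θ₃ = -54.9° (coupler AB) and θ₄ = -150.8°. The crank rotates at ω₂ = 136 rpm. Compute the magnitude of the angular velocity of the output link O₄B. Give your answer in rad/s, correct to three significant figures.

0.688

ω₂ = 14.24 rad/s (from 136 rpm).
Differentiating the loop-closure r₂e^{iθ₂}+r₃e^{iθ₃}=r₁+r₄e^{iθ₄} gives r₂ω₂e^{iθ₂}+r₃ω₃e^{iθ₃}=r₄ω₄e^{iθ₄}.
Eliminating the other unknown: ω₄ = r₂ω₂ sin(θ₂−θ₃) / [r₄ sin(θ₄−θ₃)].
Numerator sine = -0.15126; denominator sine = -0.99470.
Result = 0.1137·14.24·(-0.15126) / (0.3581·(-0.99470)) = +0.68763 rad/s; magnitude 0.68763 rad/s.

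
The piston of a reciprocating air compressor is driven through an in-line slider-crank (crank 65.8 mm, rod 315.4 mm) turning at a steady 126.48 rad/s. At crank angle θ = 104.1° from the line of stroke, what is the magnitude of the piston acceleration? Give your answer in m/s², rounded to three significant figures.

453

ω = 126.5 rad/s
x(θ) = r cosθ + √(L² − r² sin²θ); with ω constant, a = ω²·d²x/dθ².
d²x/dθ² = −r cosθ − r²(cos2θ)/√u − r⁴ sin²2θ/(4u^{3/2}),  u = L² − r² sin²θ = 0.0954045 m².
Substituting r = 0.0658 m, L = 0.3154 m, θ = 104.1°: d²x/dθ² = +0.028348 m.
a = ω²·d²x/dθ² = (126.5)²·(+0.028348) = +453.49 m/s²;  |a| = 453.49 m/s².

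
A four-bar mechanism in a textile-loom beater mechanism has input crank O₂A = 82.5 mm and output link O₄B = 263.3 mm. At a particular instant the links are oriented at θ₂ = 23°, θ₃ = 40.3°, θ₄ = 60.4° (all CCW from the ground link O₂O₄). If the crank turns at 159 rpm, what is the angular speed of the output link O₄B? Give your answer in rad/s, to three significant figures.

4.51

ω₂ = 16.65 rad/s (from 159 rpm).
Differentiating the loop-closure r₂e^{iθ₂}+r₃e^{iθ₃}=r₁+r₄e^{iθ₄} gives r₂ω₂e^{iθ₂}+r₃ω₃e^{iθ₃}=r₄ω₄e^{iθ₄}.
Eliminating the other unknown: ω₄ = r₂ω₂ sin(θ₂−θ₃) / [r₄ sin(θ₄−θ₃)].
Numerator sine = -0.29737; denominator sine = +0.34366.
Result = 0.0825·16.65·(-0.29737) / (0.2633·(+0.34366)) = -4.5144 rad/s; magnitude 4.5144 rad/s.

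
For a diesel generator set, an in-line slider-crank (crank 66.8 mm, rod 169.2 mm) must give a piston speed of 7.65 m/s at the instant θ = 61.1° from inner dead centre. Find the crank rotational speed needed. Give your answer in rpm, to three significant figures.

1040

For an in-line slider-crank, |v_piston| = rω|sinθ|·[1 + r cosθ/√(L² − r² sin²θ)].
With r = 0.0668 m, L = 0.1692 m, θ = 61.1°: the bracketed kinematic factor |dx/dθ| = 0.070372 m.
ω = v/|dx/dθ| = 7.65/0.070372 = 108.71 rad/s.
N = 60ω/(2π) = 1038.1 rpm.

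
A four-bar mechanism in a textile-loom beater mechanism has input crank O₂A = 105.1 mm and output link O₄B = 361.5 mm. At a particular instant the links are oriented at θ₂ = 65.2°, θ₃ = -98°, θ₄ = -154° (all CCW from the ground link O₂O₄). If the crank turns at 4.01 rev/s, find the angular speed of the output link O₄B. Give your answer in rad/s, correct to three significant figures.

2.55

ω₂ = 25.2 rad/s (from 4.01 rev/s).
Differentiating the loop-closure r₂e^{iθ₂}+r₃e^{iθ₃}=r₁+r₄e^{iθ₄} gives r₂ω₂e^{iθ₂}+r₃ω₃e^{iθ₃}=r₄ω₄e^{iθ₄}.
Eliminating the other unknown: ω₄ = r₂ω₂ sin(θ₂−θ₃) / [r₄ sin(θ₄−θ₃)].
Numerator sine = +0.28903; denominator sine = -0.82904.
Result = 0.1051·25.2·(+0.28903) / (0.3615·(-0.82904)) = -2.5538 rad/s; magnitude 2.5538 rad/s.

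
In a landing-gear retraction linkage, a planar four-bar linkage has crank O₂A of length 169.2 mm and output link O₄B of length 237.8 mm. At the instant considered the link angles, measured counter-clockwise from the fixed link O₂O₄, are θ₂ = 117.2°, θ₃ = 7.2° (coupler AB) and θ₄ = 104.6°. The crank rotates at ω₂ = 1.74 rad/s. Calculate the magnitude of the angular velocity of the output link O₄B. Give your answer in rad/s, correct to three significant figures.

ω₂ = 1.74 rad/s
Differentiating the loop-closure r₂e^{iθ₂}+r₃e^{iθ₃}=r₁+r₄e^{iθ₄} gives r₂ω₂e^{iθ₂}+r₃ω₃e^{iθ₃}=r₄ω₄e^{iθ₄}.
Eliminating the other unknown: ω₄ = r₂ω₂ sin(θ₂−θ₃) / [r₄ sin(θ₄−θ₃)].
Numerator sine = +0.93969; denominator sine = +0.99167.
Result = 0.1692·1.74·(+0.93969) / (0.2378·(+0.99167)) = +1.1732 rad/s; magnitude 1.1732 rad/s.

1.17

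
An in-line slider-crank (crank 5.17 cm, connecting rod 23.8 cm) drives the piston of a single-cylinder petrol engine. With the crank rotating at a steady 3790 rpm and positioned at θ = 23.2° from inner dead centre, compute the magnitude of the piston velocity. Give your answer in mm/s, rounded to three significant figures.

9700

ω = 2π·3790/60 = 396.9 rad/s
For an in-line slider-crank, x = r cosθ + √(L² − r² sin²θ), so v = −rω sinθ·[1 + r cosθ/√(L² − r² sin²θ)].
With r = 0.0517 m, L = 0.238 m, θ = 23.2°: √(L² − r² sin²θ) = 0.23713 m.
v = −0.0517·396.9·0.39394·[1 + 0.0517·0.91914/0.23713] = -9.7032 m/s.
|v| = 9.7032 m/s = 9703.2 mm/s.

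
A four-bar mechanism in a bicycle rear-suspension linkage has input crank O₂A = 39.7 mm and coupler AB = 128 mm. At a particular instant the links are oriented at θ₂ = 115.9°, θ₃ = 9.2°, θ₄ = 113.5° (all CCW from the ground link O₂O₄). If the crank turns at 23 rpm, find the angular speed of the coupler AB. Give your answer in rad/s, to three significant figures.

ω₂ = 2.409 rad/s (from 23 rpm).
Differentiating the loop-closure r₂e^{iθ₂}+r₃e^{iθ₃}=r₁+r₄e^{iθ₄} gives r₂ω₂e^{iθ₂}+r₃ω₃e^{iθ₃}=r₄ω₄e^{iθ₄}.
Eliminating the other unknown: ω₃ = r₂ω₂ sin(θ₄−θ₂) / [r₃ sin(θ₃−θ₄)].
Numerator sine = -0.04188; denominator sine = -0.96902.
Result = 0.0397·2.409·(-0.04188) / (0.128·(-0.96902)) = +0.032283 rad/s; magnitude 0.032283 rad/s.

0.0323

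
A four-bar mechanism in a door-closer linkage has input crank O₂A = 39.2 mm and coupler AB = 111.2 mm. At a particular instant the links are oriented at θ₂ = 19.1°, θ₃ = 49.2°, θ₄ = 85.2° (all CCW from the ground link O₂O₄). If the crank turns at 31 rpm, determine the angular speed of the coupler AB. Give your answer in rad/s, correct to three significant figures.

ω₂ = 3.246 rad/s (from 31 rpm).
Differentiating the loop-closure r₂e^{iθ₂}+r₃e^{iθ₃}=r₁+r₄e^{iθ₄} gives r₂ω₂e^{iθ₂}+r₃ω₃e^{iθ₃}=r₄ω₄e^{iθ₄}.
Eliminating the other unknown: ω₃ = r₂ω₂ sin(θ₄−θ₂) / [r₃ sin(θ₃−θ₄)].
Numerator sine = +0.91425; denominator sine = -0.58779.
Result = 0.0392·3.246·(+0.91425) / (0.1112·(-0.58779)) = -1.78 rad/s; magnitude 1.78 rad/s.

1.78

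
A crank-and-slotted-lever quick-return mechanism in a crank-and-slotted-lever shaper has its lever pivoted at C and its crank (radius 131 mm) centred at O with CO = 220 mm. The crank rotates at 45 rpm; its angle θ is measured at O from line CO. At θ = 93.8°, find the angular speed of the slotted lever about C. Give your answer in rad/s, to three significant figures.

1.16

ω = 4.712 rad/s (from 45 rpm).
Crank pin A relative to C: A = (d + r cosθ, r sinθ); lever angle φ = atan2(r sinθ, d + r cosθ).
Differentiating tanφ: φ̇ = rω(d cosθ + r)/(d² + r² + 2dr cosθ).
d² + r² + 2dr cosθ = |CA|² = 0.061741 m²;  d cosθ + r = +0.11642 m.
|ω_lever| = |0.131·4.712·+0.11642| / 0.061741 = 1.164 rad/s.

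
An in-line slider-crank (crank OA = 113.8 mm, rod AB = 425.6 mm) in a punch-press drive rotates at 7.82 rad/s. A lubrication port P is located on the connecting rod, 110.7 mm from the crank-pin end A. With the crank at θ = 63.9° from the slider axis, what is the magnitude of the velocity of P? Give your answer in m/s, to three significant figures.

ω = 7.82 rad/s.  Crank-pin speed |V_A| = rω = 0.88992 m/s, perpendicular to OA.
Rod angle: sinφ = −(r/L) sinθ ⇒ φ = -13.894°; ω_rod = −rω cosθ/√(L²−r²sin²θ) = -0.94762 rad/s.
V_P = V_A + ω_rod × AP, with AP = 0.1107 m along the rod.
Components: V_Px = −rω sinθ − a·ω_rod·sinφ = -0.82436 m/s;  V_Py = rω cosθ + a·ω_rod·cosφ = +0.28968 m/s.
|V_P| = √(V_Px² + V_Py²) = 0.87377 m/s.

0.874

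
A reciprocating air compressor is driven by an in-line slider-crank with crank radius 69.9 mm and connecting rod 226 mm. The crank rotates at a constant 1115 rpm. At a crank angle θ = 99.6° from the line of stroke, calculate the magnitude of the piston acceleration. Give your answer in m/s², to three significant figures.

ω = 2π·1115/60 = 116.8 rad/s
x(θ) = r cosθ + √(L² − r² sin²θ); with ω constant, a = ω²·d²x/dθ².
d²x/dθ² = −r cosθ − r²(cos2θ)/√u − r⁴ sin²2θ/(4u^{3/2}),  u = L² − r² sin²θ = 0.0463259 m².
Substituting r = 0.0699 m, L = 0.226 m, θ = 99.6°: d²x/dθ² = +0.033031 m.
a = ω²·d²x/dθ² = (116.8)²·(+0.033031) = +450.32 m/s²;  |a| = 450.32 m/s².

450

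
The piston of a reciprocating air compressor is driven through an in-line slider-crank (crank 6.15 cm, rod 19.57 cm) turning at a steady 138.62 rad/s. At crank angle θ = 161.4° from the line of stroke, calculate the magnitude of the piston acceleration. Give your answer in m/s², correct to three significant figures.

819

ω = 138.6 rad/s
x(θ) = r cosθ + √(L² − r² sin²θ); with ω constant, a = ω²·d²x/dθ².
d²x/dθ² = −r cosθ − r²(cos2θ)/√u − r⁴ sin²2θ/(4u^{3/2}),  u = L² − r² sin²θ = 0.0379137 m².
Substituting r = 0.0615 m, L = 0.1957 m, θ = 161.4°: d²x/dθ² = +0.042638 m.
a = ω²·d²x/dθ² = (138.6)²·(+0.042638) = +819.32 m/s²;  |a| = 819.32 m/s².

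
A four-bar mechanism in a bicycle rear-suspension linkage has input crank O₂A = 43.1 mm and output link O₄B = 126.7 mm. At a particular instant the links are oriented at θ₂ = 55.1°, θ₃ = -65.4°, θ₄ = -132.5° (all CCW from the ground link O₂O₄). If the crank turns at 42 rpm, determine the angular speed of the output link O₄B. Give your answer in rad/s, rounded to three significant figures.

1.40

ω₂ = 4.398 rad/s (from 42 rpm).
Differentiating the loop-closure r₂e^{iθ₂}+r₃e^{iθ₃}=r₁+r₄e^{iθ₄} gives r₂ω₂e^{iθ₂}+r₃ω₃e^{iθ₃}=r₄ω₄e^{iθ₄}.
Eliminating the other unknown: ω₄ = r₂ω₂ sin(θ₂−θ₃) / [r₄ sin(θ₄−θ₃)].
Numerator sine = +0.86163; denominator sine = -0.92119.
Result = 0.0431·4.398·(+0.86163) / (0.1267·(-0.92119)) = -1.3994 rad/s; magnitude 1.3994 rad/s.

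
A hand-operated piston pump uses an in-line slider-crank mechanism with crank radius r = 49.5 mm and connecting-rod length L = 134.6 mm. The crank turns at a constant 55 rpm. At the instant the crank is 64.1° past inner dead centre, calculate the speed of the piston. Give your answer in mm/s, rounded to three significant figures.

ω = 2π·55/60 = 5.76 rad/s
For an in-line slider-crank, x = r cosθ + √(L² − r² sin²θ), so v = −rω sinθ·[1 + r cosθ/√(L² − r² sin²θ)].
With r = 0.0495 m, L = 0.1346 m, θ = 64.1°: √(L² − r² sin²θ) = 0.12702 m.
v = −0.0495·5.76·0.89956·[1 + 0.0495·0.43680/0.12702] = -0.30012 m/s.
|v| = 0.30012 m/s = 300.12 mm/s.

300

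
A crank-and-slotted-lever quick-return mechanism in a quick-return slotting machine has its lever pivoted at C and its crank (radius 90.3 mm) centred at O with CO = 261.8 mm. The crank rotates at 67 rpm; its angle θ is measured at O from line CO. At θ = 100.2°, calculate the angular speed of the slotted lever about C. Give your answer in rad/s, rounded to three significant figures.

0.407

ω = 7.016 rad/s (from 67 rpm).
Crank pin A relative to C: A = (d + r cosθ, r sinθ); lever angle φ = atan2(r sinθ, d + r cosθ).
Differentiating tanφ: φ̇ = rω(d cosθ + r)/(d² + r² + 2dr cosθ).
d² + r² + 2dr cosθ = |CA|² = 0.0683206 m²;  d cosθ + r = +0.043939 m.
|ω_lever| = |0.0903·7.016·+0.043939| / 0.0683206 = 0.40747 rad/s.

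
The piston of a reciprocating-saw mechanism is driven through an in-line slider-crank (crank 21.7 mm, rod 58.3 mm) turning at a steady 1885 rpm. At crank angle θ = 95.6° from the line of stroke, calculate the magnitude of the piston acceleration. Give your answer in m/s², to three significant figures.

ω = 2π·1885/60 = 197.4 rad/s
x(θ) = r cosθ + √(L² − r² sin²θ); with ω constant, a = ω²·d²x/dθ².
d²x/dθ² = −r cosθ − r²(cos2θ)/√u − r⁴ sin²2θ/(4u^{3/2}),  u = L² − r² sin²θ = 0.00293248 m².
Substituting r = 0.0217 m, L = 0.0583 m, θ = 95.6°: d²x/dθ² = +0.010634 m.
a = ω²·d²x/dθ² = (197.4)²·(+0.010634) = +414.37 m/s²;  |a| = 414.37 m/s².

414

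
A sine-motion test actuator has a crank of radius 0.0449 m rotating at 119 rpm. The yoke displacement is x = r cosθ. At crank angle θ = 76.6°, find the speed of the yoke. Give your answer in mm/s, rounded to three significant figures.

ω = 12.46 rad/s (from 119 rpm).
x = r cosθ ⇒ ẋ = −rω sinθ.
|v| = rω|sinθ| = 0.0449·12.46·|sin 76.6°| = 0.5443 m/s = 544.3 mm/s.

544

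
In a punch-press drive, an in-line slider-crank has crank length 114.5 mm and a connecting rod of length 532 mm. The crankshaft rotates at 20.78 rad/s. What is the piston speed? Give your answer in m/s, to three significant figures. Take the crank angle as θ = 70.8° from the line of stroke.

2.41

ω = 20.78 rad/s
For an in-line slider-crank, x = r cosθ + √(L² − r² sin²θ), so v = −rω sinθ·[1 + r cosθ/√(L² − r² sin²θ)].
With r = 0.1145 m, L = 0.532 m, θ = 70.8°: √(L² − r² sin²θ) = 0.5209 m.
v = −0.1145·20.78·0.94438·[1 + 0.1145·0.32887/0.5209] = -2.4094 m/s.
|v| = 2.4094 m/s.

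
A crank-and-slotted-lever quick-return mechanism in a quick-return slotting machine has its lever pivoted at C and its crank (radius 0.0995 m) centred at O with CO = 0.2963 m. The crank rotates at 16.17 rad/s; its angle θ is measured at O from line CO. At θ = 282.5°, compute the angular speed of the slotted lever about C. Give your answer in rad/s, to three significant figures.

ω = 16.17 rad/s
Crank pin A relative to C: A = (d + r cosθ, r sinθ); lever angle φ = atan2(r sinθ, d + r cosθ).
Differentiating tanφ: φ̇ = rω(d cosθ + r)/(d² + r² + 2dr cosθ).
d² + r² + 2dr cosθ = |CA|² = 0.110456 m²;  d cosθ + r = +0.16363 m.
|ω_lever| = |0.0995·16.17·+0.16363| / 0.110456 = 2.3835 rad/s.

2.38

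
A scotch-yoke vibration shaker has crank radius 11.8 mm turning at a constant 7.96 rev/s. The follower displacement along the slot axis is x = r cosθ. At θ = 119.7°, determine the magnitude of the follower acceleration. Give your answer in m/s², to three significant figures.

14.6

ω = 50.01 rad/s (from 7.96 rev/s).
x = r cosθ ⇒ ẍ = −rω² cosθ (ω constant).
|a| = rω²|cosθ| = 0.0118·(50.01)²·|cos 119.7°| = 14.624 m/s².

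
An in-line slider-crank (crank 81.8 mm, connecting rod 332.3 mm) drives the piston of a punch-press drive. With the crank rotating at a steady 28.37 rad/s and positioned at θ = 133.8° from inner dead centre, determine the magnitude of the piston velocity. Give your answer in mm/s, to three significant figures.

ω = 28.37 rad/s
For an in-line slider-crank, x = r cosθ + √(L² − r² sin²θ), so v = −rω sinθ·[1 + r cosθ/√(L² − r² sin²θ)].
With r = 0.0818 m, L = 0.3323 m, θ = 133.8°: √(L² − r² sin²θ) = 0.32701 m.
v = −0.0818·28.37·0.72176·[1 + 0.0818·-0.69214/0.32701] = -1.385 m/s.
|v| = 1.385 m/s = 1385 mm/s.

1380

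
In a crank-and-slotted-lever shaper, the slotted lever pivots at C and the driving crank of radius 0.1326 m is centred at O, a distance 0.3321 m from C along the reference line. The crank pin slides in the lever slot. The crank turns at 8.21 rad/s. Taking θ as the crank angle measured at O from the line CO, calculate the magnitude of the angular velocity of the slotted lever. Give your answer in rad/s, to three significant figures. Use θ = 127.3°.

1.00

ω = 8.21 rad/s
Crank pin A relative to C: A = (d + r cosθ, r sinθ); lever angle φ = atan2(r sinθ, d + r cosθ).
Differentiating tanφ: φ̇ = rω(d cosθ + r)/(d² + r² + 2dr cosθ).
d² + r² + 2dr cosθ = |CA|² = 0.074502 m²;  d cosθ + r = -0.068649 m.
|ω_lever| = |0.1326·8.21·-0.068649| / 0.074502 = 1.0031 rad/s.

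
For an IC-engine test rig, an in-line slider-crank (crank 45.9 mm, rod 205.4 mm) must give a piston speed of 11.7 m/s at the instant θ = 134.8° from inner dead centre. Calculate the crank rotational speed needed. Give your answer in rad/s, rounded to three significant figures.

427

For an in-line slider-crank, |v_piston| = rω|sinθ|·[1 + r cosθ/√(L² − r² sin²θ)].
With r = 0.0459 m, L = 0.2054 m, θ = 134.8°: the bracketed kinematic factor |dx/dθ| = 0.027375 m.
ω = v/|dx/dθ| = 11.7/0.027375 = 427.39 rad/s.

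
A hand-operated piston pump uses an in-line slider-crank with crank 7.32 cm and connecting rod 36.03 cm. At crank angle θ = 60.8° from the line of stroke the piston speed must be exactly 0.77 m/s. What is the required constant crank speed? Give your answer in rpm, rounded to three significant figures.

105

For an in-line slider-crank, |v_piston| = rω|sinθ|·[1 + r cosθ/√(L² − r² sin²θ)].
With r = 0.0732 m, L = 0.3603 m, θ = 60.8°: the bracketed kinematic factor |dx/dθ| = 0.070333 m.
ω = v/|dx/dθ| = 0.77/0.070333 = 10.948 rad/s.
N = 60ω/(2π) = 104.54 rpm.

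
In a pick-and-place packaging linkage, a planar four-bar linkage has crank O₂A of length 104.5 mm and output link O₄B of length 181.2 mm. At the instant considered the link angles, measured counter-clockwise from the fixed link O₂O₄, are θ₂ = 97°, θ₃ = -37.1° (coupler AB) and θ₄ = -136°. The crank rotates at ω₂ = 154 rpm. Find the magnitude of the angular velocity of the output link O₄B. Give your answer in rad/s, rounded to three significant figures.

6.76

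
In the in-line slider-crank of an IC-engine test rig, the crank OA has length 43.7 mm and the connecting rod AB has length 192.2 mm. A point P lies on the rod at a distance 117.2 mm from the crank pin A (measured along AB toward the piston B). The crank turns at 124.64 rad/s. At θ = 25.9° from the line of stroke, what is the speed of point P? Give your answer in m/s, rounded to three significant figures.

3.29

ω = 124.6 rad/s.  Crank-pin speed |V_A| = rω = 5.4468 m/s, perpendicular to OA.
Rod angle: sinφ = −(r/L) sinθ ⇒ φ = -5.700°; ω_rod = −rω cosθ/√(L²−r²sin²θ) = -25.619 rad/s.
V_P = V_A + ω_rod × AP, with AP = 0.1172 m along the rod.
Components: V_Px = −rω sinθ − a·ω_rod·sinφ = -2.6774 m/s;  V_Py = rω cosθ + a·ω_rod·cosφ = +1.9119 m/s.
|V_P| = √(V_Px² + V_Py²) = 3.29 m/s.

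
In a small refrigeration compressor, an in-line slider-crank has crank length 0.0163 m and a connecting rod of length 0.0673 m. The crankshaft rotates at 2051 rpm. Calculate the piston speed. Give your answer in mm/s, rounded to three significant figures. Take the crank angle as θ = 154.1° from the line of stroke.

1190

ω = 2π·2051/60 = 214.8 rad/s
For an in-line slider-crank, x = r cosθ + √(L² − r² sin²θ), so v = −rω sinθ·[1 + r cosθ/√(L² − r² sin²θ)].
With r = 0.0163 m, L = 0.0673 m, θ = 154.1°: √(L² − r² sin²θ) = 0.066922 m.
v = −0.0163·214.8·0.43680·[1 + 0.0163·-0.89956/0.066922] = -1.1942 m/s.
|v| = 1.1942 m/s = 1194.2 mm/s.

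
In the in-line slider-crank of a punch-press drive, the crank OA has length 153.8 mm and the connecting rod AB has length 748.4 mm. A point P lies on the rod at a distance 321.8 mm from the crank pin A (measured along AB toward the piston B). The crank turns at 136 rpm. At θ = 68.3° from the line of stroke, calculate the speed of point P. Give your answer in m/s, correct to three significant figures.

2.15

ω = 14.24 rad/s.  Crank-pin speed |V_A| = rω = 2.1904 m/s, perpendicular to OA.
Rod angle: sinφ = −(r/L) sinθ ⇒ φ = -11.008°; ω_rod = −rω cosθ/√(L²−r²sin²θ) = -1.1025 rad/s.
V_P = V_A + ω_rod × AP, with AP = 0.3218 m along the rod.
Components: V_Px = −rω sinθ − a·ω_rod·sinφ = -2.1029 m/s;  V_Py = rω cosθ + a·ω_rod·cosφ = +0.46165 m/s.
|V_P| = √(V_Px² + V_Py²) = 2.153 m/s.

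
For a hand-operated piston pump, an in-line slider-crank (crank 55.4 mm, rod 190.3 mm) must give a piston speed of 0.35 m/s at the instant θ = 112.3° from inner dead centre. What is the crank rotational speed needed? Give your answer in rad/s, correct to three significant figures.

7.71

For an in-line slider-crank, |v_piston| = rω|sinθ|·[1 + r cosθ/√(L² − r² sin²θ)].
With r = 0.0554 m, L = 0.1903 m, θ = 112.3°: the bracketed kinematic factor |dx/dθ| = 0.045377 m.
ω = v/|dx/dθ| = 0.35/0.045377 = 7.7131 rad/s.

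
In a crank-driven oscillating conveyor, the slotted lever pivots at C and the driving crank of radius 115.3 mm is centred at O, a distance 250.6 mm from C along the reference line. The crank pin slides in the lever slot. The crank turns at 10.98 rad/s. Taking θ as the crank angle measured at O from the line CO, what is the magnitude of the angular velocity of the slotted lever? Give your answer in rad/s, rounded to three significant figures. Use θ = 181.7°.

9.34

ω = 10.98 rad/s
Crank pin A relative to C: A = (d + r cosθ, r sinθ); lever angle φ = atan2(r sinθ, d + r cosθ).
Differentiating tanφ: φ̇ = rω(d cosθ + r)/(d² + r² + 2dr cosθ).
d² + r² + 2dr cosθ = |CA|² = 0.0183315 m²;  d cosθ + r = -0.13519 m.
|ω_lever| = |0.1153·10.98·-0.13519| / 0.0183315 = 9.3363 rad/s.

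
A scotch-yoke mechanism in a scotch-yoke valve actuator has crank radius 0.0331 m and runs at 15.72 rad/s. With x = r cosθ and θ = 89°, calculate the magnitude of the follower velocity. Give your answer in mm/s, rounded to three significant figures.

ω = 15.72 rad/s
x = r cosθ ⇒ ẋ = −rω sinθ.
|v| = rω|sinθ| = 0.0331·15.72·|sin 89°| = 0.52025 m/s = 520.25 mm/s.

520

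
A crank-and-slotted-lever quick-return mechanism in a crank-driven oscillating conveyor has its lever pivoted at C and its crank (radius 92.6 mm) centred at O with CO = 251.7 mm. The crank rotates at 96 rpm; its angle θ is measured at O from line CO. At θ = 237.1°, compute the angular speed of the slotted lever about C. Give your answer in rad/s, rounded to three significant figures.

ω = 10.05 rad/s (from 96 rpm).
Crank pin A relative to C: A = (d + r cosθ, r sinθ); lever angle φ = atan2(r sinθ, d + r cosθ).
Differentiating tanφ: φ̇ = rω(d cosθ + r)/(d² + r² + 2dr cosθ).
d² + r² + 2dr cosθ = |CA|² = 0.0466077 m²;  d cosθ + r = -0.044117 m.
|ω_lever| = |0.0926·10.05·-0.044117| / 0.0466077 = 0.88117 rad/s.

0.881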